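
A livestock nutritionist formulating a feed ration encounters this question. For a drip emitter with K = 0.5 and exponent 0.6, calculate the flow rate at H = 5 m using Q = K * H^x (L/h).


Q = K * H^x
  = 0.5 * 5^0.6
  = 0.5 * 2.6265
  = 1.31 L/h


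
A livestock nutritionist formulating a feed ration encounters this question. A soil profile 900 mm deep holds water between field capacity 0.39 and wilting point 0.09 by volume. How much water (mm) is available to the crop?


AW = (FC - WP) * D
   = (0.39 - 0.09) * 900
   = 0.30 * 900
   = 270 mm


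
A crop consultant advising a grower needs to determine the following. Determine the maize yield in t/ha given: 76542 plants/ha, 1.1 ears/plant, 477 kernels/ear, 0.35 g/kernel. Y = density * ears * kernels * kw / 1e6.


Y = density * ears * kernels * kw
  = 76542 * 1.1 * 477 * 0.35 g/ha
  = 14056555.59 g/ha
  = 14056.56 kg/ha = 14.06 t/ha


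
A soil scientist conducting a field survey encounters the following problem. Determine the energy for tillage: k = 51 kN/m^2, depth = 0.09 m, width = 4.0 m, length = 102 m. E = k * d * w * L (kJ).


E = k * d * w * L
  = 51 * 0.09 * 4.0 * 102
  = 1872.72 kJ


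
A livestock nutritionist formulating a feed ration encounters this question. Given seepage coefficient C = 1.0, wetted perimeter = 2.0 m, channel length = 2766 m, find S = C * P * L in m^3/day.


S = C * P * L
  = 1.0 * 2.0 * 2766
  = 5532 m^3/day


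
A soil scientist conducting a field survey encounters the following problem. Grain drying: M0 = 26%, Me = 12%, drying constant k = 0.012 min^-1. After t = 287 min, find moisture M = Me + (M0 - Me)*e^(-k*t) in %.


M = Me + (M0 - Me) * e^(-k*t)
  = 12 + (26 - 12) * e^(-0.012*287)
  = 12 + 14 * e^(-3.444)
  = 12 + 14 * 0.03194
  = 12 + 0.4471
  = 12.45%


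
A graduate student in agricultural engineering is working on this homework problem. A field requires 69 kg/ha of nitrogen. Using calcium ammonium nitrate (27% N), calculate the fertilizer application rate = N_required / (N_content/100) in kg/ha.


Rate = N_required / (N_content / 100)
     = 69 / (27 / 100)
     = 69 / 0.27
     = 255.56 kg/ha


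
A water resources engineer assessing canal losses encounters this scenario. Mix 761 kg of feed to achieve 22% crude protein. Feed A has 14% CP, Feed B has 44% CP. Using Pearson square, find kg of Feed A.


parts_A = CP_b - target = 44 - 22 = 22
parts_B = target - CP_a = 22 - 14 = 8
total_parts = 22 + 8 = 30
Feed A = 761 * 22 / 30 = 558.07 kg
Feed B = 761 * 8 / 30 = 202.93 kg

558.07 kg


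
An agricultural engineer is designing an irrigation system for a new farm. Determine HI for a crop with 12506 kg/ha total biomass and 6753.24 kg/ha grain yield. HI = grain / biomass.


HI = grain_yield / biomass
   = 6753.24 / 12506
   = 0.54


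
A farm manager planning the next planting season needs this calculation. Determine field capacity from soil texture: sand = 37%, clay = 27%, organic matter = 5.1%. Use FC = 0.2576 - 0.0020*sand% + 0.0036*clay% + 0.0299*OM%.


FC = 0.2576 - 0.0020*37 + 0.0036*27 + 0.0299*5.1
   = 0.2576 - 0.0740 + 0.0972 + 0.1525
   = 0.4333


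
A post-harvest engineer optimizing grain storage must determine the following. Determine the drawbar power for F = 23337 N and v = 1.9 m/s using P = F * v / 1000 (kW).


P = F * v / 1000
  = 23337 * 1.9 / 1000
  = 44340.30 / 1000
  = 44.34 kW


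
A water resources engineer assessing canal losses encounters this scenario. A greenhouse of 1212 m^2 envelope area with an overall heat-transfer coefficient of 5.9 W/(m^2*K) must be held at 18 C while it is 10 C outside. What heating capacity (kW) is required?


dT = 18 - (10) = 8 K
Q = U * A * dT
  = 5.9 * 1212 * 8
  = 57206.40 W = 57.21 kW


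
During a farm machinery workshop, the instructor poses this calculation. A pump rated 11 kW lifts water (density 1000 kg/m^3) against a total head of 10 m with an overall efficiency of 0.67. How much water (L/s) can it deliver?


Q = (P * 1000 * eta) / (rho * g * H)
  = (11 * 1000 * 0.67) / (1000 * 9.81 * 10)
  = 7370 / 98100
  = 0.07513 m^3/s = 75.13 L/s


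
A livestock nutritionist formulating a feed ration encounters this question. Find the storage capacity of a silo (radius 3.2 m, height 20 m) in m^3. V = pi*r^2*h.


V = pi * r^2 * h
  = pi * 3.2^2 * 20
  = pi * 10.24 * 20
  = 643.40 m^3


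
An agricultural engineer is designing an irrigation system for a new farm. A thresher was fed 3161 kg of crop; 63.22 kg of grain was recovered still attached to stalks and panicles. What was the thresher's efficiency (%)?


eta = (total - unthreshed) / total * 100
    = (3161 - 63.22) / 3161 * 100
    = 3097.78 / 3161 * 100
    = 98%


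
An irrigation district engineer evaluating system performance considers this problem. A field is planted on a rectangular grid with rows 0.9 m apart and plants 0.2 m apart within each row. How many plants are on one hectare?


D = 10000 / (row_sp * plant_sp)
  = 10000 / (0.9 * 0.2)
  = 10000 / 0.1800
  = 55555.56 plants/ha


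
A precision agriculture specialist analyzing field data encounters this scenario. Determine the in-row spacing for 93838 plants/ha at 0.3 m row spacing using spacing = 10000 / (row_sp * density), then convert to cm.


spacing = 10000 / (row_sp * density)
        = 10000 / (0.3 * 93838)
        = 10000 / 28151.40
        = 0.35522 m = 35.52 cm


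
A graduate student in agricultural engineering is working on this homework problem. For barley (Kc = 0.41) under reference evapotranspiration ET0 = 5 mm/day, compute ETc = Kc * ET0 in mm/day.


ETc = Kc * ET0
    = 0.41 * 5
    = 2.05 mm/day


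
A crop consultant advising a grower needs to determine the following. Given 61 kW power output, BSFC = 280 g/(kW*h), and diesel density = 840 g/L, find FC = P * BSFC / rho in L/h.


FC = P * BSFC / rho_fuel
   = 61 * 280 / 840
   = 17080 / 840
   = 20.33 L/h


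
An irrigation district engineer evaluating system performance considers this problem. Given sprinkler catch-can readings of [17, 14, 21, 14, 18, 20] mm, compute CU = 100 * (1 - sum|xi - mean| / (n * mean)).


xbar = 104 / 6 = 17.333
sum|xi - xbar| = 14
CU = 100 * (1 - 14 / (6 * 17.333))
   = 100 * (1 - 0.1346)
   = 86.54%


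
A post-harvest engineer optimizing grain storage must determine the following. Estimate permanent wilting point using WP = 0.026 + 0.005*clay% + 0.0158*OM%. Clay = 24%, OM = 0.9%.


WP = 0.026 + 0.005*24 + 0.0158*0.9
   = 0.026 + 0.1200 + 0.0142
   = 0.1602


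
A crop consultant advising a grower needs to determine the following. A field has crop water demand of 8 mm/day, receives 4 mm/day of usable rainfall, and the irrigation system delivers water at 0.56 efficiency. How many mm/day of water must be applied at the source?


IWR = (ETc - Pe) / Ea
    = (8 - 4) / 0.56
    = 4 / 0.56
    = 7.14 mm/day


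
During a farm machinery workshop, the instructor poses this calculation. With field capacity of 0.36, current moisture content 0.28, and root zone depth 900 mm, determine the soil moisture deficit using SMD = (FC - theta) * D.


SMD = (FC - theta) * D
    = (0.36 - 0.28) * 900
    = 0.080 * 900
    = 72 mm


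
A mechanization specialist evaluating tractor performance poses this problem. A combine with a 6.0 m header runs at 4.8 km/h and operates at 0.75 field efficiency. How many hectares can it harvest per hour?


C = w * v * eta_f / 10
  = 6.0 * 4.8 * 0.75 / 10
  = 21.60 / 10
  = 2.16 ha/h


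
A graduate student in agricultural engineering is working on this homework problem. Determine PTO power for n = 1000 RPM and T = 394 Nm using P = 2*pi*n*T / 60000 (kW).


P = 2*pi*n*T / 60000
  = 2*pi * 1000 * 394 / 60000
  = 2475575.01 / 60000
  = 41.26 kW


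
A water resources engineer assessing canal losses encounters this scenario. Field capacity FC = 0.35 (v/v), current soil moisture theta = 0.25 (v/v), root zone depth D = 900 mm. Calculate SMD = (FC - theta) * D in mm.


SMD = (FC - theta) * D
    = (0.35 - 0.25) * 900
    = 0.100 * 900
    = 90 mm


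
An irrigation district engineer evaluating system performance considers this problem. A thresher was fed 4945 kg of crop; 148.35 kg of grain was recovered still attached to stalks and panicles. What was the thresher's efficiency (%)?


eta = (total - unthreshed) / total * 100
    = (4945 - 148.35) / 4945 * 100
    = 4796.65 / 4945 * 100
    = 97%


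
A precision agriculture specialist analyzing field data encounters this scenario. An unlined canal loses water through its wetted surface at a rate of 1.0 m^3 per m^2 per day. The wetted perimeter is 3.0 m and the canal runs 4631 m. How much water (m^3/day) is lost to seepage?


S = C * P * L
  = 1.0 * 3.0 * 4631
  = 13893 m^3/day


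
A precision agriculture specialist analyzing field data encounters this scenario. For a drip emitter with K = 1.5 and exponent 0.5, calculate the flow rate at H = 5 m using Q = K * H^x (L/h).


Q = K * H^x
  = 1.5 * 5^0.5
  = 1.5 * 2.2361
  = 3.35 L/h


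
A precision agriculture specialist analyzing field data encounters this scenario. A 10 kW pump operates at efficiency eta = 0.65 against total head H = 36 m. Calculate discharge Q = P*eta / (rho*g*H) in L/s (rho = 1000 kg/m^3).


Q = (P * 1000 * eta) / (rho * g * H)
  = (10 * 1000 * 0.65) / (1000 * 9.81 * 36)
  = 6500 / 353160
  = 0.01841 m^3/s = 18.41 L/s


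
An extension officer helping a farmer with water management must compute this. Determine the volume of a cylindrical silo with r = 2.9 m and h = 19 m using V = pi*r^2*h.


V = pi * r^2 * h
  = pi * 2.9^2 * 19
  = pi * 8.41 * 19
  = 502.00 m^3


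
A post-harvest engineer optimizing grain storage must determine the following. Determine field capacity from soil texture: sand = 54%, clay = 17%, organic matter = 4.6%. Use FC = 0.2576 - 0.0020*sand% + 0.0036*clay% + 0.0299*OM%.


FC = 0.2576 - 0.0020*54 + 0.0036*17 + 0.0299*4.6
   = 0.2576 - 0.1080 + 0.0612 + 0.1375
   = 0.3483


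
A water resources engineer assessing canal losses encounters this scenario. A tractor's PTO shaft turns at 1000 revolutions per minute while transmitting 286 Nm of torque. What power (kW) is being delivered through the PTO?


P = 2*pi*n*T / 60000
  = 2*pi * 1000 * 286 / 60000
  = 1796991.00 / 60000
  = 29.95 kW


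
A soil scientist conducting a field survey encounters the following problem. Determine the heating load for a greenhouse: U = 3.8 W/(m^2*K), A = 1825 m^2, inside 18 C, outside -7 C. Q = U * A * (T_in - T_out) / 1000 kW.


dT = 18 - (-7) = 25 K
Q = U * A * dT
  = 3.8 * 1825 * 25
  = 173375 W = 173.38 kW


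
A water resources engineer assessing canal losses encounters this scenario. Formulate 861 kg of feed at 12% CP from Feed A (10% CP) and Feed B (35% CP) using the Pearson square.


parts_A = CP_b - target = 35 - 12 = 23
parts_B = target - CP_a = 12 - 10 = 2
total_parts = 23 + 2 = 25
Feed A = 861 * 23 / 25 = 792.12 kg
Feed B = 861 * 2 / 25 = 68.88 kg

792.12 kg


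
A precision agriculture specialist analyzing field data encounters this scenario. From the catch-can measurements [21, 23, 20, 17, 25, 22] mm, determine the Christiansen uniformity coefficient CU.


xbar = 128 / 6 = 21.333
sum|xi - xbar| = 12
CU = 100 * (1 - 12 / (6 * 21.333))
   = 100 * (1 - 0.0938)
   = 90.63%


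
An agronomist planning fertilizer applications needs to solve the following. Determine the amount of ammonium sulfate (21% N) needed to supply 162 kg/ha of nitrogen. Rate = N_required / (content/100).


Rate = N_required / (N_content / 100)
     = 162 / (21 / 100)
     = 162 / 0.21
     = 771.43 kg/ha


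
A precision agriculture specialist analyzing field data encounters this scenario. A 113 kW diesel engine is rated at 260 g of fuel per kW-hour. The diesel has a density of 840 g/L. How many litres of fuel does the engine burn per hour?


FC = P * BSFC / rho_fuel
   = 113 * 260 / 840
   = 29380 / 840
   = 34.98 L/h


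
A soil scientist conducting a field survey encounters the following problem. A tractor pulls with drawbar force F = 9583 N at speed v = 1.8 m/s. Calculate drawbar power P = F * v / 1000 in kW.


P = F * v / 1000
  = 9583 * 1.8 / 1000
  = 17249.40 / 1000
  = 17.25 kW


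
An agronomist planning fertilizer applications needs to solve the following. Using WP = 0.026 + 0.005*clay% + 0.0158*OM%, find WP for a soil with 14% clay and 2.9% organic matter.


WP = 0.026 + 0.005*14 + 0.0158*2.9
   = 0.026 + 0.0700 + 0.0458
   = 0.1418


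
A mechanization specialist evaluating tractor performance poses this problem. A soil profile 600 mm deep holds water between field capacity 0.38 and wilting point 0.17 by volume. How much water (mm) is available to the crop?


AW = (FC - WP) * D
   = (0.38 - 0.17) * 600
   = 0.21 * 600
   = 126 mm


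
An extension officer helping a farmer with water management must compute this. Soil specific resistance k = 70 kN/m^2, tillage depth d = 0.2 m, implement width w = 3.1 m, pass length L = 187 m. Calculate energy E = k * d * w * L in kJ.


E = k * d * w * L
  = 70 * 0.2 * 3.1 * 187
  = 8115.80 kJ


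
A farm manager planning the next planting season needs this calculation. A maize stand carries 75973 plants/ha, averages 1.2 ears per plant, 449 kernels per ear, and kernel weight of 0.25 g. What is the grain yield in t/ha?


Y = density * ears * kernels * kw
  = 75973 * 1.2 * 449 * 0.25 g/ha
  = 10233563.10 g/ha
  = 10233.56 kg/ha = 10.23 t/ha


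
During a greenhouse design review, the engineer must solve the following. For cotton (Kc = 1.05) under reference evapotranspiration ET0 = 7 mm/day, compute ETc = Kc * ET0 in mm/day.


ETc = Kc * ET0
    = 1.05 * 7
    = 7.35 mm/day


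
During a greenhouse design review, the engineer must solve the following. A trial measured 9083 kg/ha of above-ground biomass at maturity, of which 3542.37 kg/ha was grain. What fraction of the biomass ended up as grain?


HI = grain_yield / biomass
   = 3542.37 / 9083
   = 0.39


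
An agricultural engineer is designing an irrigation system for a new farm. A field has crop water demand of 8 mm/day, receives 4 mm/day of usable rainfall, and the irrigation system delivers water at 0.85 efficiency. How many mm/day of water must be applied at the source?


IWR = (ETc - Pe) / Ea
    = (8 - 4) / 0.85
    = 4 / 0.85
    = 4.71 mm/day


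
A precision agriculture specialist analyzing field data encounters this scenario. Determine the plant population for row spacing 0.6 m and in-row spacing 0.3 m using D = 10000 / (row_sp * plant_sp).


D = 10000 / (row_sp * plant_sp)
  = 10000 / (0.6 * 0.3)
  = 10000 / 0.1800
  = 55555.56 plants/ha


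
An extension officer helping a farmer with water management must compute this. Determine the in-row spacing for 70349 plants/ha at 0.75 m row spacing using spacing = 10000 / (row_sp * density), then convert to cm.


spacing = 10000 / (row_sp * density)
        = 10000 / (0.75 * 70349)
        = 10000 / 52761.75
        = 0.18953 m = 18.95 cm


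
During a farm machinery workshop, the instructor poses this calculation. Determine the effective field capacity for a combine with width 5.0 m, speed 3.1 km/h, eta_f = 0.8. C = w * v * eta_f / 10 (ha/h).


C = w * v * eta_f / 10
  = 5.0 * 3.1 * 0.8 / 10
  = 12.40 / 10
  = 1.24 ha/h


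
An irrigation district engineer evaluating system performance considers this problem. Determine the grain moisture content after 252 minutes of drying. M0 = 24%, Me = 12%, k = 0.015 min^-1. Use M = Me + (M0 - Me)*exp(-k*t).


M = Me + (M0 - Me) * e^(-k*t)
  = 12 + (24 - 12) * e^(-0.015*252)
  = 12 + 12 * e^(-3.780)
  = 12 + 12 * 0.02282
  = 12 + 0.2739
  = 12.27%


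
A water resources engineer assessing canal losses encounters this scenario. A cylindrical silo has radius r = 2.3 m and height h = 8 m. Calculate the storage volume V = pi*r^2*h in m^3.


V = pi * r^2 * h
  = pi * 2.3^2 * 8
  = pi * 5.29 * 8
  = 132.95 m^3


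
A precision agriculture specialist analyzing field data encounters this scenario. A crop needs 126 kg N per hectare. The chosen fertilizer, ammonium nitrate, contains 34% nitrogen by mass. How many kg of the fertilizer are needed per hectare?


Rate = N_required / (N_content / 100)
     = 126 / (34 / 100)
     = 126 / 0.34
     = 370.59 kg/ha


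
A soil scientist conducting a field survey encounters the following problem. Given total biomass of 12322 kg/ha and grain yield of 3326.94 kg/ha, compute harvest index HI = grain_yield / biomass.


HI = grain_yield / biomass
   = 3326.94 / 12322
   = 0.27


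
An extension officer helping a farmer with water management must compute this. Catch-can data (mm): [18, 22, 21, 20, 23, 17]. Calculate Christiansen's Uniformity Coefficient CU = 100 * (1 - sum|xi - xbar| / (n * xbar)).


xbar = 121 / 6 = 20.167
sum|xi - xbar| = 11
CU = 100 * (1 - 11 / (6 * 20.167))
   = 100 * (1 - 0.0909)
   = 90.91%


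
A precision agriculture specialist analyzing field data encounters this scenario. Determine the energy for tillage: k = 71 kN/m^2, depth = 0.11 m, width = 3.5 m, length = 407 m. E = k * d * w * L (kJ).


E = k * d * w * L
  = 71 * 0.11 * 3.5 * 407
  = 11125.35 kJ


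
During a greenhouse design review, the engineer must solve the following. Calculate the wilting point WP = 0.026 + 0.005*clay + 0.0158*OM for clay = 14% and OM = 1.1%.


WP = 0.026 + 0.005*14 + 0.0158*1.1
   = 0.026 + 0.0700 + 0.0174
   = 0.1134


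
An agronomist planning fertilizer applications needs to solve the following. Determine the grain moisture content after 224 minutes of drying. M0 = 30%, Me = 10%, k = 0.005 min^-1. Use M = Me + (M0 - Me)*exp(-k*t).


M = Me + (M0 - Me) * e^(-k*t)
  = 10 + (30 - 10) * e^(-0.005*224)
  = 10 + 20 * e^(-1.120)
  = 10 + 20 * 0.32628
  = 10 + 6.5256
  = 16.53%


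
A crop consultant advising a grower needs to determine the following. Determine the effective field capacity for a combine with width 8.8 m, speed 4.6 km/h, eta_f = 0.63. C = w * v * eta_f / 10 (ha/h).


C = w * v * eta_f / 10
  = 8.8 * 4.6 * 0.63 / 10
  = 25.50 / 10
  = 2.55 ha/h


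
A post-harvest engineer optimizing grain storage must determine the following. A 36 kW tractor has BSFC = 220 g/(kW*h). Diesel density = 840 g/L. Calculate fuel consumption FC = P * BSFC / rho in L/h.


FC = P * BSFC / rho_fuel
   = 36 * 220 / 840
   = 7920 / 840
   = 9.43 L/h


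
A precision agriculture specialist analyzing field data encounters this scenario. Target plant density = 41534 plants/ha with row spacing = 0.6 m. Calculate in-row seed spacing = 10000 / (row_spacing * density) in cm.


spacing = 10000 / (row_sp * density)
        = 10000 / (0.6 * 41534)
        = 10000 / 24920.40
        = 0.40128 m = 40.13 cm


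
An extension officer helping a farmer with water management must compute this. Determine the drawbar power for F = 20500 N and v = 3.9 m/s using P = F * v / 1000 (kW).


P = F * v / 1000
  = 20500 * 3.9 / 1000
  = 79950 / 1000
  = 79.95 kW


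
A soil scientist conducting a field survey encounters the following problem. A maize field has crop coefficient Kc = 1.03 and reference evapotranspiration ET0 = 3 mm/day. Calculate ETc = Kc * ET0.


ETc = Kc * ET0
    = 1.03 * 3
    = 3.09 mm/day


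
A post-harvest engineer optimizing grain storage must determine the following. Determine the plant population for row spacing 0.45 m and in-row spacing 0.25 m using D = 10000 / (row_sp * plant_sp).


D = 10000 / (row_sp * plant_sp)
  = 10000 / (0.45 * 0.25)
  = 10000 / 0.1125
  = 88888.89 plants/ha


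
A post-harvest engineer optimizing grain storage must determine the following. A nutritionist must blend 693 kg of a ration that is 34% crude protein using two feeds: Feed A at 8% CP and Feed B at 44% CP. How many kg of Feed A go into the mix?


parts_A = CP_b - target = 44 - 34 = 10
parts_B = target - CP_a = 34 - 8 = 26
total_parts = 10 + 26 = 36
Feed A = 693 * 10 / 36 = 192.50 kg
Feed B = 693 * 26 / 36 = 500.50 kg

192.50 kg


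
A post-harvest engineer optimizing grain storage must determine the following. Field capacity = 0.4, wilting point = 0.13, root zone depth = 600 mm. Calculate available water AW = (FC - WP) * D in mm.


AW = (FC - WP) * D
   = (0.4 - 0.13) * 600
   = 0.27 * 600
   = 162 mm


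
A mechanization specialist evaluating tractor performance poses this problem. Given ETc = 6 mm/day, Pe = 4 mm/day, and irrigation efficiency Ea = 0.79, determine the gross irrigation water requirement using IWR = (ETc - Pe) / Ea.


IWR = (ETc - Pe) / Ea
    = (6 - 4) / 0.79
    = 2 / 0.79
    = 2.53 mm/day


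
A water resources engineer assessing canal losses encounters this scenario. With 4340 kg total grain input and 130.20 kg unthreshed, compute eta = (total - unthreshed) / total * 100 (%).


eta = (total - unthreshed) / total * 100
    = (4340 - 130.20) / 4340 * 100
    = 4209.80 / 4340 * 100
    = 97%


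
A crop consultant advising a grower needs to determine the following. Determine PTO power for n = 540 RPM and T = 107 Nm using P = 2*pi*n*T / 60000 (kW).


P = 2*pi*n*T / 60000
  = 2*pi * 540 * 107 / 60000
  = 363042.45 / 60000
  = 6.05 kW


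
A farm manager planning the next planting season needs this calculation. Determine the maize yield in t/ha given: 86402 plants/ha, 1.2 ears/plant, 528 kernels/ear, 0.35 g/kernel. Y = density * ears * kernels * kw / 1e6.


Y = density * ears * kernels * kw
  = 86402 * 1.2 * 528 * 0.35 g/ha
  = 19160507.52 g/ha
  = 19160.51 kg/ha = 19.16 t/ha


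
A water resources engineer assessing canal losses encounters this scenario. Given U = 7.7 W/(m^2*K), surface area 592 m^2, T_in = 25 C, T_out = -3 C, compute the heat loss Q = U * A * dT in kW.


dT = 25 - (-3) = 28 K
Q = U * A * dT
  = 7.7 * 592 * 28
  = 127635.20 W = 127.64 kW


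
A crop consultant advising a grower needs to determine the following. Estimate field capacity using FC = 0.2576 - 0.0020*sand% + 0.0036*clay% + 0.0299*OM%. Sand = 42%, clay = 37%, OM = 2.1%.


FC = 0.2576 - 0.0020*42 + 0.0036*37 + 0.0299*2.1
   = 0.2576 - 0.0840 + 0.1332 + 0.0628
   = 0.3696


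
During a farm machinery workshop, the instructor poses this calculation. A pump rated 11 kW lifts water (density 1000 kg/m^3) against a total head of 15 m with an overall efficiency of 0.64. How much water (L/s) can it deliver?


Q = (P * 1000 * eta) / (rho * g * H)
  = (11 * 1000 * 0.64) / (1000 * 9.81 * 15)
  = 7040 / 147150
  = 0.04784 m^3/s = 47.84 L/s


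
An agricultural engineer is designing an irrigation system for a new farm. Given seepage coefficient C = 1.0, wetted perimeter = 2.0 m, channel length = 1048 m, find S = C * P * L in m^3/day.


S = C * P * L
  = 1.0 * 2.0 * 1048
  = 2096 m^3/day


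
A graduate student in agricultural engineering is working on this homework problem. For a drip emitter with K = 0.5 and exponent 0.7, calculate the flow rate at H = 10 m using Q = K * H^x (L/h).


Q = K * H^x
  = 0.5 * 10^0.7
  = 0.5 * 5.0119
  = 2.51 L/h


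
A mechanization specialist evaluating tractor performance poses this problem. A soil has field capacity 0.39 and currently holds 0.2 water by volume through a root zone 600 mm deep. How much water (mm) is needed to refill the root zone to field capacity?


SMD = (FC - theta) * D
    = (0.39 - 0.2) * 600
    = 0.190 * 600
    = 114 mm


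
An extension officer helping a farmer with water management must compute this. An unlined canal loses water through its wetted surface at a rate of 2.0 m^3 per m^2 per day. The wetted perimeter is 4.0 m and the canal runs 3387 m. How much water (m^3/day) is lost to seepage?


S = C * P * L
  = 2.0 * 4.0 * 3387
  = 27096 m^3/day


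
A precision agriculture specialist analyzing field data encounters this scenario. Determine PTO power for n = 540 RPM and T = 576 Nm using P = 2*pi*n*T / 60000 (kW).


P = 2*pi*n*T / 60000
  = 2*pi * 540 * 576 / 60000
  = 1954321.96 / 60000
  = 32.57 kW


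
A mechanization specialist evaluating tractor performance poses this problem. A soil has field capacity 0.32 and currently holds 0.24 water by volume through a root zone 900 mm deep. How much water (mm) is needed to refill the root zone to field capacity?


SMD = (FC - theta) * D
    = (0.32 - 0.24) * 900
    = 0.080 * 900
    = 72 mm


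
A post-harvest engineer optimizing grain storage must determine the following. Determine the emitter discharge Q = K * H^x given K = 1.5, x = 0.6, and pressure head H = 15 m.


Q = K * H^x
  = 1.5 * 15^0.6
  = 1.5 * 5.0776
  = 7.62 L/h


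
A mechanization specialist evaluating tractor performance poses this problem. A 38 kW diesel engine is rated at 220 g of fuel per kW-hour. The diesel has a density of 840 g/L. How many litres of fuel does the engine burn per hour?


FC = P * BSFC / rho_fuel
   = 38 * 220 / 840
   = 8360 / 840
   = 9.95 L/h


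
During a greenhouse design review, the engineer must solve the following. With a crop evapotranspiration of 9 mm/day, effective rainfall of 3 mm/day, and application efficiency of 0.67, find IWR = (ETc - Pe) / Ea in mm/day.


IWR = (ETc - Pe) / Ea
    = (9 - 3) / 0.67
    = 6 / 0.67
    = 8.96 mm/day


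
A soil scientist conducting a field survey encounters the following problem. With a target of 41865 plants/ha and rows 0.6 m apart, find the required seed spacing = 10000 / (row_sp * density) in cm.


spacing = 10000 / (row_sp * density)
        = 10000 / (0.6 * 41865)
        = 10000 / 25119
        = 0.39811 m = 39.81 cm


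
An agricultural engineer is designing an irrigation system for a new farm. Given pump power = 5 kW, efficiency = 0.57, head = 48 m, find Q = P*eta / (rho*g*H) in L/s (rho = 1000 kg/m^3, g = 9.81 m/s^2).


Q = (P * 1000 * eta) / (rho * g * H)
  = (5 * 1000 * 0.57) / (1000 * 9.81 * 48)
  = 2850 / 470880
  = 0.00605 m^3/s = 6.05 L/s


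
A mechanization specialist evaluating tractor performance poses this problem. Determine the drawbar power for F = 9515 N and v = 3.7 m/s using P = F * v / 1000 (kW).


P = F * v / 1000
  = 9515 * 3.7 / 1000
  = 35205.50 / 1000
  = 35.21 kW


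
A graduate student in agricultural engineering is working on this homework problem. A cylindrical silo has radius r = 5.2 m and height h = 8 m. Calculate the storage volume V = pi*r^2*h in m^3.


V = pi * r^2 * h
  = pi * 5.2^2 * 8
  = pi * 27.04 * 8
  = 679.59 m^3


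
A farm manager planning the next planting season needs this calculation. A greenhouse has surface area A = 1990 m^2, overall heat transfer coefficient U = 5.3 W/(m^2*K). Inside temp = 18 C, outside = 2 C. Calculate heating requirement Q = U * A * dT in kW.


dT = 18 - (2) = 16 K
Q = U * A * dT
  = 5.3 * 1990 * 16
  = 168752 W = 168.75 kW


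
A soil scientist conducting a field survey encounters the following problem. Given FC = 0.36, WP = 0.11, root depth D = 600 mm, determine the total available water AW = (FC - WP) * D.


AW = (FC - WP) * D
   = (0.36 - 0.11) * 600
   = 0.25 * 600
   = 150 mm


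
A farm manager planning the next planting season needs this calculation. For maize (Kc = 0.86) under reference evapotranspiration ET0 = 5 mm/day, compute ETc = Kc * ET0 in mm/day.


ETc = Kc * ET0
    = 0.86 * 5
    = 4.30 mm/day


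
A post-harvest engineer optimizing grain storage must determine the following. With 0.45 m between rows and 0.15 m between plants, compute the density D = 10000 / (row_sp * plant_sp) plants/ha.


D = 10000 / (row_sp * plant_sp)
  = 10000 / (0.45 * 0.15)
  = 10000 / 0.0675
  = 148148.15 plants/ha


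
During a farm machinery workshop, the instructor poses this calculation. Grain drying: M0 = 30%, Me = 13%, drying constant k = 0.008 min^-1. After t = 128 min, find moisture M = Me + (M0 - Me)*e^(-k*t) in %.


M = Me + (M0 - Me) * e^(-k*t)
  = 13 + (30 - 13) * e^(-0.008*128)
  = 13 + 17 * e^(-1.024)
  = 13 + 17 * 0.35916
  = 13 + 6.1056
  = 19.11%


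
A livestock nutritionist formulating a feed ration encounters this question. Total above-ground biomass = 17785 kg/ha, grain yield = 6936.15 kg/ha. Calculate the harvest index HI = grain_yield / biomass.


HI = grain_yield / biomass
   = 6936.15 / 17785
   = 0.39


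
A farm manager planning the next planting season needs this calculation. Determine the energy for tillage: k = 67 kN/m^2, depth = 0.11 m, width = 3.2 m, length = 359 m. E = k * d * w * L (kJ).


E = k * d * w * L
  = 67 * 0.11 * 3.2 * 359
  = 8466.66 kJ


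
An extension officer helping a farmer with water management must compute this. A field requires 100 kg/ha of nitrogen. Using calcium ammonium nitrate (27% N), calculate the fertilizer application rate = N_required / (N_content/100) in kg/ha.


Rate = N_required / (N_content / 100)
     = 100 / (27 / 100)
     = 100 / 0.27
     = 370.37 kg/ha


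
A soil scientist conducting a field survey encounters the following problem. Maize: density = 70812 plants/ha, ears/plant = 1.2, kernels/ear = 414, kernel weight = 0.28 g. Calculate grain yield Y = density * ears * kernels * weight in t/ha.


Y = density * ears * kernels * kw
  = 70812 * 1.2 * 414 * 0.28 g/ha
  = 9850232.45 g/ha
  = 9850.23 kg/ha = 9.85 t/ha


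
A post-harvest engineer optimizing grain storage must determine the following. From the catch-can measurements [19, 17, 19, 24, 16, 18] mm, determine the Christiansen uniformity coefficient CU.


xbar = 113 / 6 = 18.833
sum|xi - xbar| = 11
CU = 100 * (1 - 11 / (6 * 18.833))
   = 100 * (1 - 0.0973)
   = 90.27%


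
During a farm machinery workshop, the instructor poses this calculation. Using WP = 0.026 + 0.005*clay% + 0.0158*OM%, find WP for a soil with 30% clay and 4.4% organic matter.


WP = 0.026 + 0.005*30 + 0.0158*4.4
   = 0.026 + 0.1500 + 0.0695
   = 0.2455


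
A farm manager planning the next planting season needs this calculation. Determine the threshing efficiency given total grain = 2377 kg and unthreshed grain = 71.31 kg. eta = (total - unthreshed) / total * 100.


eta = (total - unthreshed) / total * 100
    = (2377 - 71.31) / 2377 * 100
    = 2305.69 / 2377 * 100
    = 97%


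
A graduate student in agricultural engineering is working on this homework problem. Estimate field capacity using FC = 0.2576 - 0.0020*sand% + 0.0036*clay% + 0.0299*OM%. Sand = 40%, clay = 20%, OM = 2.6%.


FC = 0.2576 - 0.0020*40 + 0.0036*20 + 0.0299*2.6
   = 0.2576 - 0.0800 + 0.0720 + 0.0777
   = 0.3273


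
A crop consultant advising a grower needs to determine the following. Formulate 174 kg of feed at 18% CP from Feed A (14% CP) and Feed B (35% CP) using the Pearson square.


parts_A = CP_b - target = 35 - 18 = 17
parts_B = target - CP_a = 18 - 14 = 4
total_parts = 17 + 4 = 21
Feed A = 174 * 17 / 21 = 140.86 kg
Feed B = 174 * 4 / 21 = 33.14 kg

140.86 kg


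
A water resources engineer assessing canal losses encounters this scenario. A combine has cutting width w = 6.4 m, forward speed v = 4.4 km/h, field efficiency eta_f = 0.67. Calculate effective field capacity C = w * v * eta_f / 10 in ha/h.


C = w * v * eta_f / 10
  = 6.4 * 4.4 * 0.67 / 10
  = 18.87 / 10
  = 1.89 ha/h


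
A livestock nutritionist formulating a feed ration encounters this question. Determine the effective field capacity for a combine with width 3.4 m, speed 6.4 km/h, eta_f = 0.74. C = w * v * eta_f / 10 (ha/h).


C = w * v * eta_f / 10
  = 3.4 * 6.4 * 0.74 / 10
  = 16.10 / 10
  = 1.61 ha/h


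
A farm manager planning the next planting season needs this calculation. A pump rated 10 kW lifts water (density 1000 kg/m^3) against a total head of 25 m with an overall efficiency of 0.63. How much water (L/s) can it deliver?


Q = (P * 1000 * eta) / (rho * g * H)
  = (10 * 1000 * 0.63) / (1000 * 9.81 * 25)
  = 6300 / 245250
  = 0.02569 m^3/s = 25.69 L/s


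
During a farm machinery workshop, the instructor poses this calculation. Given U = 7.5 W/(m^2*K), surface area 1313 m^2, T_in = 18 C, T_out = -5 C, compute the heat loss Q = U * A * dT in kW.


dT = 18 - (-5) = 23 K
Q = U * A * dT
  = 7.5 * 1313 * 23
  = 226492.50 W = 226.49 kW


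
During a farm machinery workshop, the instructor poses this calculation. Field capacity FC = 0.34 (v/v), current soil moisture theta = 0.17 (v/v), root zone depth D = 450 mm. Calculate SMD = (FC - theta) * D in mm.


SMD = (FC - theta) * D
    = (0.34 - 0.17) * 450
    = 0.170 * 450
    = 76.50 mm


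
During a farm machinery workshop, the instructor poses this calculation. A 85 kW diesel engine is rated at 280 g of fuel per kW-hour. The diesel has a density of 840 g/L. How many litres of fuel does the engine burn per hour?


FC = P * BSFC / rho_fuel
   = 85 * 280 / 840
   = 23800 / 840
   = 28.33 L/h


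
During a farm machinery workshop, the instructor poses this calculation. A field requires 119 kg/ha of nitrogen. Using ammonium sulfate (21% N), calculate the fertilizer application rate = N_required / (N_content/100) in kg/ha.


Rate = N_required / (N_content / 100)
     = 119 / (21 / 100)
     = 119 / 0.21
     = 566.67 kg/ha


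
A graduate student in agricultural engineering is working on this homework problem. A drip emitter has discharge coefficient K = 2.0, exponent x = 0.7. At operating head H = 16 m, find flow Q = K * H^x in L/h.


Q = K * H^x
  = 2.0 * 16^0.7
  = 2.0 * 6.9644
  = 13.93 L/h


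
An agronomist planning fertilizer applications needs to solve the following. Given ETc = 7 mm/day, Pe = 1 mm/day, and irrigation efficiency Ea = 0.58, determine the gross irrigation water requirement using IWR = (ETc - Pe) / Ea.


IWR = (ETc - Pe) / Ea
    = (7 - 1) / 0.58
    = 6 / 0.58
    = 10.34 mm/day


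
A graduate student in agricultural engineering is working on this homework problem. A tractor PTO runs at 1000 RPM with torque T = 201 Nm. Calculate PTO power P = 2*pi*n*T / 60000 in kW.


P = 2*pi*n*T / 60000
  = 2*pi * 1000 * 201 / 60000
  = 1262920.25 / 60000
  = 21.05 kW


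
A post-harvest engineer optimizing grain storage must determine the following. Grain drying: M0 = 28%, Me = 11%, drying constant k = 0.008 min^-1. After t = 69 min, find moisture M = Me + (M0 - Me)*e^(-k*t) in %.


M = Me + (M0 - Me) * e^(-k*t)
  = 11 + (28 - 11) * e^(-0.008*69)
  = 11 + 17 * e^(-0.552)
  = 11 + 17 * 0.57580
  = 11 + 9.7886
  = 20.79%


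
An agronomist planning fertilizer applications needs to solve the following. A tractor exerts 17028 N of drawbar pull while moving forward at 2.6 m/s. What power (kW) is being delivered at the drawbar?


P = F * v / 1000
  = 17028 * 2.6 / 1000
  = 44272.80 / 1000
  = 44.27 kW


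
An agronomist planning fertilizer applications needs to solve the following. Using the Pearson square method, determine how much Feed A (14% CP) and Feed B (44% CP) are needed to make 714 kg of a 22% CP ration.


parts_A = CP_b - target = 44 - 22 = 22
parts_B = target - CP_a = 22 - 14 = 8
total_parts = 22 + 8 = 30
Feed A = 714 * 22 / 30 = 523.60 kg
Feed B = 714 * 8 / 30 = 190.40 kg

523.60 kg


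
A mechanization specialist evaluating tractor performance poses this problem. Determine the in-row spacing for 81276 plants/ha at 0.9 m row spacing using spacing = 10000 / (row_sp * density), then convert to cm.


spacing = 10000 / (row_sp * density)
        = 10000 / (0.9 * 81276)
        = 10000 / 73148.40
        = 0.13671 m = 13.67 cm


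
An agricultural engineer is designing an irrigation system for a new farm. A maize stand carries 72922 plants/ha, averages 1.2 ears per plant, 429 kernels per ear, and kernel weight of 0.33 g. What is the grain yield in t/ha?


Y = density * ears * kernels * kw
  = 72922 * 1.2 * 429 * 0.33 g/ha
  = 12388281.05 g/ha
  = 12388.28 kg/ha = 12.39 t/ha


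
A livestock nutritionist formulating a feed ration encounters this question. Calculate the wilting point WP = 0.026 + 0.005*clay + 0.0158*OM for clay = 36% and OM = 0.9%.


WP = 0.026 + 0.005*36 + 0.0158*0.9
   = 0.026 + 0.1800 + 0.0142
   = 0.2202


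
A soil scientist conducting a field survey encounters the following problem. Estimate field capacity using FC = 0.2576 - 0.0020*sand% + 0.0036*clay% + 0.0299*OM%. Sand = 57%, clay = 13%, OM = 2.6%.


FC = 0.2576 - 0.0020*57 + 0.0036*13 + 0.0299*2.6
   = 0.2576 - 0.1140 + 0.0468 + 0.0777
   = 0.2681


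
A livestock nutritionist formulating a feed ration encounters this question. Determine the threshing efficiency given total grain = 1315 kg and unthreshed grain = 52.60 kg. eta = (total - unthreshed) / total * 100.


eta = (total - unthreshed) / total * 100
    = (1315 - 52.60) / 1315 * 100
    = 1262.40 / 1315 * 100
    = 96%


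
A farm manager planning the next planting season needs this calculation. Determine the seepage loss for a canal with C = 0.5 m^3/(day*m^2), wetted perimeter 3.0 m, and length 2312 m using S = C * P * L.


S = C * P * L
  = 0.5 * 3.0 * 2312
  = 3468 m^3/day


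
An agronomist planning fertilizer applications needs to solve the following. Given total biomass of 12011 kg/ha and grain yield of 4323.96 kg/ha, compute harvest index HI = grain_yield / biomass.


HI = grain_yield / biomass
   = 4323.96 / 12011
   = 0.36


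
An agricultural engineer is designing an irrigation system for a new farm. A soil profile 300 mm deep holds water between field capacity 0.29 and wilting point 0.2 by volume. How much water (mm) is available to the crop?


AW = (FC - WP) * D
   = (0.29 - 0.2) * 300
   = 0.09 * 300
   = 27 mm


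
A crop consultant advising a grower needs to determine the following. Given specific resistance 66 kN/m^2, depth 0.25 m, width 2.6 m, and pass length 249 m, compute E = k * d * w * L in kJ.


E = k * d * w * L
  = 66 * 0.25 * 2.6 * 249
  = 10682.10 kJ


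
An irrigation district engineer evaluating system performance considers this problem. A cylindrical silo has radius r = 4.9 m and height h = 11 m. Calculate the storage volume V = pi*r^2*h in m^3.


V = pi * r^2 * h
  = pi * 4.9^2 * 11
  = pi * 24.01 * 11
  = 829.73 m^3


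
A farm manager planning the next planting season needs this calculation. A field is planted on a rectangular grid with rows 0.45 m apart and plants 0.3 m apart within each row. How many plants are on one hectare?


D = 10000 / (row_sp * plant_sp)
  = 10000 / (0.45 * 0.3)
  = 10000 / 0.1350
  = 74074.07 plants/ha


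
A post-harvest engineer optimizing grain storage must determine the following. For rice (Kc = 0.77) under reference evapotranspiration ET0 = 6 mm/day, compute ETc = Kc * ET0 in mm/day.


ETc = Kc * ET0
    = 0.77 * 6
    = 4.62 mm/day


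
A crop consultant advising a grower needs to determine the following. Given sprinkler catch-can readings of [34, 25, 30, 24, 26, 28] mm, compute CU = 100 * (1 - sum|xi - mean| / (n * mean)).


xbar = 167 / 6 = 27.833
sum|xi - xbar| = 17
CU = 100 * (1 - 17 / (6 * 27.833))
   = 100 * (1 - 0.1018)
   = 89.82%


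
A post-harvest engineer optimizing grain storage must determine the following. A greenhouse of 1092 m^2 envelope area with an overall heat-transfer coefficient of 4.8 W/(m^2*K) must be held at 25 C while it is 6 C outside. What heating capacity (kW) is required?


dT = 25 - (6) = 19 K
Q = U * A * dT
  = 4.8 * 1092 * 19
  = 99590.40 W = 99.59 kW


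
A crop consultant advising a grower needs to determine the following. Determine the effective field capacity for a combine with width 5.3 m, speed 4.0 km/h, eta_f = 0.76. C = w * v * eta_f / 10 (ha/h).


C = w * v * eta_f / 10
  = 5.3 * 4.0 * 0.76 / 10
  = 16.11 / 10
  = 1.61 ha/h


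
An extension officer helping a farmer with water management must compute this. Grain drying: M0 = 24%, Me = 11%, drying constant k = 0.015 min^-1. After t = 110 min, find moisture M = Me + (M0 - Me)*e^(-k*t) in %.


M = Me + (M0 - Me) * e^(-k*t)
  = 11 + (24 - 11) * e^(-0.015*110)
  = 11 + 13 * e^(-1.650)
  = 11 + 13 * 0.19205
  = 11 + 2.4966
  = 13.50%


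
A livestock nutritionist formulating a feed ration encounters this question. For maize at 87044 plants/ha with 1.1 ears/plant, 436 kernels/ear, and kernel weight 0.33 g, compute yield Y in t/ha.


Y = density * ears * kernels * kw
  = 87044 * 1.1 * 436 * 0.33 g/ha
  = 13776279.79 g/ha
  = 13776.28 kg/ha = 13.78 t/ha
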